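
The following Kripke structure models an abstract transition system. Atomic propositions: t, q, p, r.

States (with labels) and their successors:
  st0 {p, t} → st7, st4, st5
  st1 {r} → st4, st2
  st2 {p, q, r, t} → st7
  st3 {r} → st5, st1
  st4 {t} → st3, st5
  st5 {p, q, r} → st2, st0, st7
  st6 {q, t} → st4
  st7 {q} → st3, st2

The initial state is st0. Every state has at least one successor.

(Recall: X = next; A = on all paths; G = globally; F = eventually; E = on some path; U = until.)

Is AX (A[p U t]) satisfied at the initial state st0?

Violated

States satisfying A[p U t]: {st0, st2, st4, st6}.
States satisfying AX (A[p U t]): {st1, st6}.
st0 ∉ Sat(AX (A[p U t])).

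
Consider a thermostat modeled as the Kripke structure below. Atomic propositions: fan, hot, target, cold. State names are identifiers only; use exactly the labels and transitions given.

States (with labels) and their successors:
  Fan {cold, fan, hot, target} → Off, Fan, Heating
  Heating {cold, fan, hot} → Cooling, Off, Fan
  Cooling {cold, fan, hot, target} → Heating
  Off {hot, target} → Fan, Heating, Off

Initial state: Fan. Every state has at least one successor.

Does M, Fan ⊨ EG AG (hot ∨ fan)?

Satisfied

States satisfying AG (hot ∨ fan): {Fan, Heating, Cooling, Off}.
States satisfying EG AG (hot ∨ fan): {Fan, Heating, Cooling, Off}.
Fan ∈ Sat(EG AG (hot ∨ fan)).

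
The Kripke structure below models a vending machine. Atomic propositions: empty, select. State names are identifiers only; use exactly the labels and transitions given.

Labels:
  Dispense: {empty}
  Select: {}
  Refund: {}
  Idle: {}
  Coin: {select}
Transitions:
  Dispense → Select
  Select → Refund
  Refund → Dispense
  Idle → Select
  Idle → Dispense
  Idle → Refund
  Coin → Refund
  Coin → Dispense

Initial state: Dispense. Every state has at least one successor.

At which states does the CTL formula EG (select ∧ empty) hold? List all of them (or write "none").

States satisfying select ∧ empty: ∅.
States satisfying EG (select ∧ empty): ∅.

none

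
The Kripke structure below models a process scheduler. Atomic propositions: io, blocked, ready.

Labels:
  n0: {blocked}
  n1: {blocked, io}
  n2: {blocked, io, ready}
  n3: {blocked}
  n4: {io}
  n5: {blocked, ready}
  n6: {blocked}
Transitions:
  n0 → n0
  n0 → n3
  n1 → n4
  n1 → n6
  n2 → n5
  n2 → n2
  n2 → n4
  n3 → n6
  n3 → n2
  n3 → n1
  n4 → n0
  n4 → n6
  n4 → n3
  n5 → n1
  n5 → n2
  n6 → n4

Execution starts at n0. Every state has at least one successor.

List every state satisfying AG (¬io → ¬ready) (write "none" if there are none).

none

States satisfying ¬io → ¬ready: {n0, n1, n2, n3, n4, n6}.
States satisfying AG (¬io → ¬ready): ∅.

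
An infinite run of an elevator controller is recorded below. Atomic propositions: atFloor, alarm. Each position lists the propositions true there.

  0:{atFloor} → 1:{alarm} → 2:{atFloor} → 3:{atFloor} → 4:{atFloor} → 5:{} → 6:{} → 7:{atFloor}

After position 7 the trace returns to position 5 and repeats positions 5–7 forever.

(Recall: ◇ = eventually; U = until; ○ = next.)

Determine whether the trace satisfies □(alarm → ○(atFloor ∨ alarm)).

alarm → ○(atFloor ∨ alarm) holds at every position 0..7, and those are all positions ever visited, so □(alarm → ○(atFloor ∨ alarm)) holds.
Positions where alarm holds: 1.
Check ○(atFloor ∨ alarm) at each: 1→ok.

Satisfied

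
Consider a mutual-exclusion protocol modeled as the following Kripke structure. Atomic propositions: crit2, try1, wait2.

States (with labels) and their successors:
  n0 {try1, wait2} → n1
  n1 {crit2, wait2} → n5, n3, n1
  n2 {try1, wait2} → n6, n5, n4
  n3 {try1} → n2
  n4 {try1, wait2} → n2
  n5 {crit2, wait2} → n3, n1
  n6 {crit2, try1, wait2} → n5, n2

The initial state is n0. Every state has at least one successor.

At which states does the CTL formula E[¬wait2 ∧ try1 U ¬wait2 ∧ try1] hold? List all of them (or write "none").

{n3}

States satisfying ¬wait2 ∧ try1: {n3}.
States satisfying E[¬wait2 ∧ try1 U ¬wait2 ∧ try1]: {n3}.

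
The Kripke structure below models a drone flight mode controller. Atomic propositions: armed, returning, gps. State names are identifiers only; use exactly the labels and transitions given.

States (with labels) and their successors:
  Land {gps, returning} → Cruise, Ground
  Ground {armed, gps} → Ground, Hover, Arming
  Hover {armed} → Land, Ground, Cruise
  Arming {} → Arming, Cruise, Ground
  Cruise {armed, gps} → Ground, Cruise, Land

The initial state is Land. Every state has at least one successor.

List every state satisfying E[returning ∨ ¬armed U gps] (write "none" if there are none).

{Land, Ground, Arming, Cruise}

States satisfying returning ∨ ¬armed: {Land, Arming}.
States satisfying gps: {Land, Ground, Cruise}.
States satisfying E[returning ∨ ¬armed U gps]: {Land, Ground, Arming, Cruise}.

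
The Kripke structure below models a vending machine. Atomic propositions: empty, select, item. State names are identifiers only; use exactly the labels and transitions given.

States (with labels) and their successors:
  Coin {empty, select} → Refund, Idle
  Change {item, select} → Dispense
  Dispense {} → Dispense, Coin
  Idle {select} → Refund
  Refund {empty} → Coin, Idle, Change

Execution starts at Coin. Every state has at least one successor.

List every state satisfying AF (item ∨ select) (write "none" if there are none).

States satisfying item ∨ select: {Coin, Change, Idle}.
States satisfying AF (item ∨ select): {Coin, Change, Idle, Refund}.

{Coin, Change, Idle, Refund}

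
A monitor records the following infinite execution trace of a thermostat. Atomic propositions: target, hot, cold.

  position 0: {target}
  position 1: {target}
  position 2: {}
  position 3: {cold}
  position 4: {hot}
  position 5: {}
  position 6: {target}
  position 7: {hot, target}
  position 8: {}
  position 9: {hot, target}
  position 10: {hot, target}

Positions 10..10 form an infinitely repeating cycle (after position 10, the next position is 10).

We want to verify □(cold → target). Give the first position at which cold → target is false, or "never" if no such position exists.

3

Check cold → target at each position in order: 0 ✓, 1 ✓, 2 ✓.
At position 3 the labels are {cold}, so cold → target is false there. This is the first violation.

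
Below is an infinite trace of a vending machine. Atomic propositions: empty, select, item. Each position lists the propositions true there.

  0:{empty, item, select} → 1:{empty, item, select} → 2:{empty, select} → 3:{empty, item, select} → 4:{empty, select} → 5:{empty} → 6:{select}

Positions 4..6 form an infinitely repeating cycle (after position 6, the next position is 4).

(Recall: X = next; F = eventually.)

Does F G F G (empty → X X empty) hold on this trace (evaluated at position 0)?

No

G F G (empty → X X empty) is false at every position 0..6, so it never becomes true and F G F G (empty → X X empty) fails.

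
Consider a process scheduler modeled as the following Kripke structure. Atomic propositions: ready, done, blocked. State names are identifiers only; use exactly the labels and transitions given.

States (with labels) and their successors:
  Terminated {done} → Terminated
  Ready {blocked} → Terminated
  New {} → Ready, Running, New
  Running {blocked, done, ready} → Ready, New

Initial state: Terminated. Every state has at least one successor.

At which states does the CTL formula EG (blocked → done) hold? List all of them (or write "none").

{Terminated, New, Running}

States satisfying blocked → done: {Terminated, New, Running}.
States satisfying EG (blocked → done): {Terminated, New, Running}.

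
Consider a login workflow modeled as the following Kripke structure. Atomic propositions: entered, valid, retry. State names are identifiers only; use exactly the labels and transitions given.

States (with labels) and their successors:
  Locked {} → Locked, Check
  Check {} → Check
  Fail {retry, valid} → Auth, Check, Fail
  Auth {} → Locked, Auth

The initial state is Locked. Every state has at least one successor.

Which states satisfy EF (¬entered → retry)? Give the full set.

States satisfying ¬entered → retry: {Fail}.
States satisfying EF (¬entered → retry): {Fail}.

{Fail}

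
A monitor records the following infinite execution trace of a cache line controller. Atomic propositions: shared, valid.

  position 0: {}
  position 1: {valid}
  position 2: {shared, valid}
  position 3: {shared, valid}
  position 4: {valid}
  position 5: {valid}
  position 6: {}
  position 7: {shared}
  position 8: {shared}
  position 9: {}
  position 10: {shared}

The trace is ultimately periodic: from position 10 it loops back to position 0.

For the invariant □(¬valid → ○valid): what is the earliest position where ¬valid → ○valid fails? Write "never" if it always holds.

6

Check ¬valid → ○valid at each position in order: 0 ✓, 1 ✓, 2 ✓, 3 ✓, 4 ✓, 5 ✓.
At position 6 the labels are {} and the next position 7 has {shared}, so ¬valid → ○valid is false there. This is the first violation.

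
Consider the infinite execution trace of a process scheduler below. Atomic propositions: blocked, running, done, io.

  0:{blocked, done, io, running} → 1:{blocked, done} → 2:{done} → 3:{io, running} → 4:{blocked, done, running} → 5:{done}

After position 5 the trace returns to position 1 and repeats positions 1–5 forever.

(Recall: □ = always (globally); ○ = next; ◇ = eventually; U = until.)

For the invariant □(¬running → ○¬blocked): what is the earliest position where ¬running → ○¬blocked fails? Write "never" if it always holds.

Check ¬running → ○¬blocked at each position in order: 0 ✓, 1 ✓, 2 ✓, 3 ✓, 4 ✓.
At position 5 the labels are {done} and the next position 1 has {blocked, done}, so ¬running → ○¬blocked is false there. This is the first violation.

5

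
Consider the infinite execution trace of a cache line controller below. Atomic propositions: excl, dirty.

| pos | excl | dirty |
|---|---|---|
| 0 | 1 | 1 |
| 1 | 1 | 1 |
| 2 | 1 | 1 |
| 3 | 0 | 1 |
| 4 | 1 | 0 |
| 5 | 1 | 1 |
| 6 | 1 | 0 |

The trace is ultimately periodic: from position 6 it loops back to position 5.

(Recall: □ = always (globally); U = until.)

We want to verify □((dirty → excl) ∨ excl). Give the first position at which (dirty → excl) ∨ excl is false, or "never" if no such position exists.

3

Check (dirty → excl) ∨ excl at each position in order: 0 ✓, 1 ✓, 2 ✓.
At position 3 the labels are {dirty}, so (dirty → excl) ∨ excl is false there. This is the first violation.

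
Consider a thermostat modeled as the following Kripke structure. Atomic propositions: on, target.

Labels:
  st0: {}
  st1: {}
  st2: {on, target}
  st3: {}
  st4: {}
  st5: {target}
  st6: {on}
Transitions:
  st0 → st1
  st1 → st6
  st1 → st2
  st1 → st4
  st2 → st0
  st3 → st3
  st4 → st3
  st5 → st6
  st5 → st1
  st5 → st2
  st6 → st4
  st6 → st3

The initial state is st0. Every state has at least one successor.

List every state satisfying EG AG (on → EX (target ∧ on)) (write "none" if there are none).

{st3, st4}

States satisfying AG (on → EX (target ∧ on)): {st3, st4}.
States satisfying EG AG (on → EX (target ∧ on)): {st3, st4}.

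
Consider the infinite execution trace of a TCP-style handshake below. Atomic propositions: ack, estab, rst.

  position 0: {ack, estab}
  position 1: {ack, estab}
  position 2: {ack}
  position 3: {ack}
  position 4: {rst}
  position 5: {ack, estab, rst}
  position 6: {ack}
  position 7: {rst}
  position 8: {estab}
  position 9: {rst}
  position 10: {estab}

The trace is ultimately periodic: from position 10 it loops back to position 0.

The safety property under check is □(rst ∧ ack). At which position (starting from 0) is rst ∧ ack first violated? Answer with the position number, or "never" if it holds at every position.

At position 0 the labels are {ack, estab}, so rst ∧ ack is false there. This is the first violation.

0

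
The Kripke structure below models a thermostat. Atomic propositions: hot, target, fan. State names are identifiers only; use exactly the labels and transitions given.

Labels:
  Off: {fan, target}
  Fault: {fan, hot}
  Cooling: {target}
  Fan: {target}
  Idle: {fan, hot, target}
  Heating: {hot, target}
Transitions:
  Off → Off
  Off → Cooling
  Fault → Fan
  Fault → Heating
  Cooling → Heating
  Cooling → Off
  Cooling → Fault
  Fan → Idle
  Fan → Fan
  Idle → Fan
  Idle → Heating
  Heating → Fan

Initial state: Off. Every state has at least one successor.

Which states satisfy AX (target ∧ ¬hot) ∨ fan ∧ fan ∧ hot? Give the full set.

{Off, Fault, Idle, Heating}

States satisfying target ∧ ¬hot: {Off, Cooling, Fan}.
States satisfying AX (target ∧ ¬hot): {Off, Heating}.
States satisfying fan ∧ hot: {Fault, Idle}.
States satisfying fan ∧ fan ∧ hot: {Fault, Idle}.
States satisfying AX (target ∧ ¬hot) ∨ fan ∧ fan ∧ hot: {Off, Fault, Idle, Heating}.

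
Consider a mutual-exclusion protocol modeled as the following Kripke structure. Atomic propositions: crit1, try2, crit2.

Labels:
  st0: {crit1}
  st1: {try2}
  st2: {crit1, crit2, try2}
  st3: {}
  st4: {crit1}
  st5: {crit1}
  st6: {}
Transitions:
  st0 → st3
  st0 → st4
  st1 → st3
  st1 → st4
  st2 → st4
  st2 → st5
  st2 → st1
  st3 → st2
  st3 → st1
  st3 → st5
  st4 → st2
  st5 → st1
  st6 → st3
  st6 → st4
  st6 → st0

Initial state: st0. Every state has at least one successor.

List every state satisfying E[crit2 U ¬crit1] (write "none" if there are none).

{st1, st2, st3, st6}

States satisfying crit2: {st2}.
States satisfying ¬crit1: {st1, st3, st6}.
States satisfying E[crit2 U ¬crit1]: {st1, st2, st3, st6}.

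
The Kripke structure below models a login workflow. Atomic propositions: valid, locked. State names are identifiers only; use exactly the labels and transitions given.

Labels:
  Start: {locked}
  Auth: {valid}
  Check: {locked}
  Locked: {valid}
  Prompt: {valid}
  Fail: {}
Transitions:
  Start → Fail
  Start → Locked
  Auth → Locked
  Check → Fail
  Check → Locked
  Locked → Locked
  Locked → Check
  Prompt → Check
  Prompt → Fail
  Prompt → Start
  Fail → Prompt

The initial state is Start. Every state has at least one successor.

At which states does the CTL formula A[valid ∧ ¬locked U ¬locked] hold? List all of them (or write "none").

States satisfying valid ∧ ¬locked: {Auth, Locked, Prompt}.
States satisfying ¬locked: {Auth, Locked, Prompt, Fail}.
States satisfying A[valid ∧ ¬locked U ¬locked]: {Auth, Locked, Prompt, Fail}.

{Auth, Locked, Prompt, Fail}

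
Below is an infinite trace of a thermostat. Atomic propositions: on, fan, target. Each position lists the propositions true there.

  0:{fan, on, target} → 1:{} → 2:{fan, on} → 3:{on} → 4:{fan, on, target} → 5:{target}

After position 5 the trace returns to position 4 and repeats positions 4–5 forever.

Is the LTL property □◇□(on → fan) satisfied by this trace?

◇□(on → fan) holds at every position 0..5, and those are all positions ever visited, so □◇□(on → fan) holds.

Yes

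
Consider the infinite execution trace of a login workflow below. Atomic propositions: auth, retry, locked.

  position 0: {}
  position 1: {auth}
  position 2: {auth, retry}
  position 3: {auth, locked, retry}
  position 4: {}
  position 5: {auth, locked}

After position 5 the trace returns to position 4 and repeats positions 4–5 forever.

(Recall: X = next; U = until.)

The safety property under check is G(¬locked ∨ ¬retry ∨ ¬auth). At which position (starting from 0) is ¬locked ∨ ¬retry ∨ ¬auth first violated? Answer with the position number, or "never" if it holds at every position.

3

Check ¬locked ∨ ¬retry ∨ ¬auth at each position in order: 0 ✓, 1 ✓, 2 ✓.
At position 3 the labels are {auth, locked, retry}, so ¬locked ∨ ¬retry ∨ ¬auth is false there. This is the first violation.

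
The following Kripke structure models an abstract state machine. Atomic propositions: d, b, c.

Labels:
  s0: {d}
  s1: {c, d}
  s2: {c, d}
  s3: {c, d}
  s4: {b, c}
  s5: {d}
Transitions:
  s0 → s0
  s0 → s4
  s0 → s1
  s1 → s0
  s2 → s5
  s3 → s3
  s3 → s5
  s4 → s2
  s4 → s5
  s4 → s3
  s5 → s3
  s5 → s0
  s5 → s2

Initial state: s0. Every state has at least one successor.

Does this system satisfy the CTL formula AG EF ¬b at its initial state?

Satisfied

States satisfying EF ¬b: {s0, s1, s2, s3, s4, s5}.
States satisfying AG EF ¬b: {s0, s1, s2, s3, s4, s5}.
Every state reachable from s0 satisfies EF ¬b.
s0 ∈ Sat(AG EF ¬b).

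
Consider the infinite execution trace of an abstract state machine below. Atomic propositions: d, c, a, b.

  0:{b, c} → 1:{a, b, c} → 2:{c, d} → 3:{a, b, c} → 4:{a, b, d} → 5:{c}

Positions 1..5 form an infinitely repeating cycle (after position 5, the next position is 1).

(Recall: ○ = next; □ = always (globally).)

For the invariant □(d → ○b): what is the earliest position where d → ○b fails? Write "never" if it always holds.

4

Check d → ○b at each position in order: 0 ✓, 1 ✓, 2 ✓, 3 ✓.
At position 4 the labels are {a, b, d} and the next position 5 has {c}, so d → ○b is false there. This is the first violation.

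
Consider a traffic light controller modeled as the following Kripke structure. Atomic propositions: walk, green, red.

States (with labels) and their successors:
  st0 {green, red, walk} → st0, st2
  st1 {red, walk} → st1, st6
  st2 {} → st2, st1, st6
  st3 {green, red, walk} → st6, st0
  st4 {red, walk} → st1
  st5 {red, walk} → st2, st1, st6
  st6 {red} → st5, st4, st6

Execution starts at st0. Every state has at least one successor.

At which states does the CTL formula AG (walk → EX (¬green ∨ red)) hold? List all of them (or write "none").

States satisfying walk → EX (¬green ∨ red): {st0, st1, st2, st3, st4, st5, st6}.
States satisfying AG (walk → EX (¬green ∨ red)): {st0, st1, st2, st3, st4, st5, st6}.

{st0, st1, st2, st3, st4, st5, st6}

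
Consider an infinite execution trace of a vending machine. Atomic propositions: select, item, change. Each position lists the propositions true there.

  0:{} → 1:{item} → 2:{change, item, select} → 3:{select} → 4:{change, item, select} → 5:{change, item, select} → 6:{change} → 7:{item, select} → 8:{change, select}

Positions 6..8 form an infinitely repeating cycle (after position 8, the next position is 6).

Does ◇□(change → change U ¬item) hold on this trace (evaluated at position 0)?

Satisfied

□(change → change U ¬item) holds at position 0, which is reachable from 0, so ◇□(change → change U ¬item) holds.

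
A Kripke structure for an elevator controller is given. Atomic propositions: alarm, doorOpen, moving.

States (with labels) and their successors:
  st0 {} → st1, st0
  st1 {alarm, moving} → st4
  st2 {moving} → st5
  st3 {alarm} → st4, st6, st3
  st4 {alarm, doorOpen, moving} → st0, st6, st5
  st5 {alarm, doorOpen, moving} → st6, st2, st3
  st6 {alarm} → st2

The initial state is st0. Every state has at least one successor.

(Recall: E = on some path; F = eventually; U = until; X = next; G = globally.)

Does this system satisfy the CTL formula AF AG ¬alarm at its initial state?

States satisfying AG ¬alarm: ∅.
States satisfying AF AG ¬alarm: ∅.
There is a path from st0 along which AG ¬alarm never holds.
st0 ∉ Sat(AF AG ¬alarm).

No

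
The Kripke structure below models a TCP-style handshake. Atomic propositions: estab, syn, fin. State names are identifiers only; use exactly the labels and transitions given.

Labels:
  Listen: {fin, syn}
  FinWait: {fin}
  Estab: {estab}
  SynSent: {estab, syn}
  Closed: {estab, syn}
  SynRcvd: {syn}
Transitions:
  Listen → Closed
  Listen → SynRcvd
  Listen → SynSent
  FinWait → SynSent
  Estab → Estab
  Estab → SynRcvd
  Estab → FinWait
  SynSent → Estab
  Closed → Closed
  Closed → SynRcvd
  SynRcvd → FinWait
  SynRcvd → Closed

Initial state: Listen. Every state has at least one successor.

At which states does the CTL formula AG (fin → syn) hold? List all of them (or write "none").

States satisfying fin → syn: {Listen, Estab, SynSent, Closed, SynRcvd}.
States satisfying AG (fin → syn): ∅.

none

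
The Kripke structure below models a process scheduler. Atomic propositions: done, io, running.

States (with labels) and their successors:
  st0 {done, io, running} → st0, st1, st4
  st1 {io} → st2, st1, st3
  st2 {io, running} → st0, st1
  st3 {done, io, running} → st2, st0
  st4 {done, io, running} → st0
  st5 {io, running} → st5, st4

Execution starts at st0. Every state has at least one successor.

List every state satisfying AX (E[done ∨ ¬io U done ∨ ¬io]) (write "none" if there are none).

{st4}

States satisfying E[done ∨ ¬io U done ∨ ¬io]: {st0, st3, st4}.
States satisfying AX (E[done ∨ ¬io U done ∨ ¬io]): {st4}.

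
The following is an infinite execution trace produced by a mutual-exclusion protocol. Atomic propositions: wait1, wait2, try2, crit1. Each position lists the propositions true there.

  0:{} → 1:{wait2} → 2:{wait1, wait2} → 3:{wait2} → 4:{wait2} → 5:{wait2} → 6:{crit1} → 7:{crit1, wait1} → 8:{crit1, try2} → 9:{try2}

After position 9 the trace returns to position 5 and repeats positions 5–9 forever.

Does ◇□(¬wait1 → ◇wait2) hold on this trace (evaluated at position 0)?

□(¬wait1 → ◇wait2) holds at position 0, which is reachable from 0, so ◇□(¬wait1 → ◇wait2) holds.

Satisfied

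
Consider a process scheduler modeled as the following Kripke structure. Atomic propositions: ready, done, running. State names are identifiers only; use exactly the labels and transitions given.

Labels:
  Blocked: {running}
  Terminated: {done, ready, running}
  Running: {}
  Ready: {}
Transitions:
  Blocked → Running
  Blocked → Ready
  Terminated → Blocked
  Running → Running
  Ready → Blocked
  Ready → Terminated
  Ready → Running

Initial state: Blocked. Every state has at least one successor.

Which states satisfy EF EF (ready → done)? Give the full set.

{Blocked, Terminated, Running, Ready}

States satisfying EF (ready → done): {Blocked, Terminated, Running, Ready}.
States satisfying EF EF (ready → done): {Blocked, Terminated, Running, Ready}.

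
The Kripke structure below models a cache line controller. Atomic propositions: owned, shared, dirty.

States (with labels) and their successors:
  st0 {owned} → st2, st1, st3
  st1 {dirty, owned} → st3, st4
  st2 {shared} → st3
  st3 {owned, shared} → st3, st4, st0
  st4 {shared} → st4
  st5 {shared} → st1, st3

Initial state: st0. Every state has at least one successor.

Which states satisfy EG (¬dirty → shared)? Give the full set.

{st1, st2, st3, st4, st5}

States satisfying ¬dirty → shared: {st1, st2, st3, st4, st5}.
States satisfying EG (¬dirty → shared): {st1, st2, st3, st4, st5}.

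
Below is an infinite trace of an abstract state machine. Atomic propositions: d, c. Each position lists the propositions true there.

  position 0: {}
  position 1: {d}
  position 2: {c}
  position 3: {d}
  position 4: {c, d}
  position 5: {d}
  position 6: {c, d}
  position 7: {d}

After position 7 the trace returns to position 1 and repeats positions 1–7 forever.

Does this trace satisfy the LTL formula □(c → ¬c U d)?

Does not hold

c → ¬c U d must hold at every position from 0 onward. It fails at position 2, so □(c → ¬c U d) is false.
Positions where c holds: 2, 4, 6.
Check ¬c U d at each: 2→fails, 4→ok, 6→ok.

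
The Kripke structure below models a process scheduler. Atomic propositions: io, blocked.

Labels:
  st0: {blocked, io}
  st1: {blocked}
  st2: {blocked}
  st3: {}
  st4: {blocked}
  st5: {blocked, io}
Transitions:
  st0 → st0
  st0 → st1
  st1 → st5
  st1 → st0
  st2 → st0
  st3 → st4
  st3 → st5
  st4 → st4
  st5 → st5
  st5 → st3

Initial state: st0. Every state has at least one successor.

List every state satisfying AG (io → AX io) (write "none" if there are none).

States satisfying io → AX io: {st1, st2, st3, st4}.
States satisfying AG (io → AX io): {st4}.

{st4}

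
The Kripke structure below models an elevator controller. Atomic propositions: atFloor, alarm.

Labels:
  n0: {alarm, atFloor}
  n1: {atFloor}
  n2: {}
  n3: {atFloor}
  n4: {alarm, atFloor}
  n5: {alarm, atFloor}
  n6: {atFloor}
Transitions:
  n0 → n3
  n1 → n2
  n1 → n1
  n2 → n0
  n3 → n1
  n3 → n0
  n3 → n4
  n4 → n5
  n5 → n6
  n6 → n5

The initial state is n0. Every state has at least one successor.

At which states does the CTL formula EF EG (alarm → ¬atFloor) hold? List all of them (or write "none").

{n0, n1, n2, n3}

States satisfying EG (alarm → ¬atFloor): {n1, n3}.
States satisfying EF EG (alarm → ¬atFloor): {n0, n1, n2, n3}.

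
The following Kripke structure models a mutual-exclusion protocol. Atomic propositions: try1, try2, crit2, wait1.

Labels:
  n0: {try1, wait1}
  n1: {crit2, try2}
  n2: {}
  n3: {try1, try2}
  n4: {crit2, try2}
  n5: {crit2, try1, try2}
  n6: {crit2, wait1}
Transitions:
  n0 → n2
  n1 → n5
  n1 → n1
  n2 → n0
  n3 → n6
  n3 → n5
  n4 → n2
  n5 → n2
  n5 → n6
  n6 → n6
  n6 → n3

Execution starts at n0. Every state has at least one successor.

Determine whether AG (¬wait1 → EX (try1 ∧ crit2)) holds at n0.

Does not hold

States satisfying ¬wait1 → EX (try1 ∧ crit2): {n0, n1, n3, n6}.
States satisfying AG (¬wait1 → EX (try1 ∧ crit2)): ∅.
n2 is reachable from n0 and violates ¬wait1 → EX (try1 ∧ crit2), so AG fails at n0.
n0 ∉ Sat(AG (¬wait1 → EX (try1 ∧ crit2))).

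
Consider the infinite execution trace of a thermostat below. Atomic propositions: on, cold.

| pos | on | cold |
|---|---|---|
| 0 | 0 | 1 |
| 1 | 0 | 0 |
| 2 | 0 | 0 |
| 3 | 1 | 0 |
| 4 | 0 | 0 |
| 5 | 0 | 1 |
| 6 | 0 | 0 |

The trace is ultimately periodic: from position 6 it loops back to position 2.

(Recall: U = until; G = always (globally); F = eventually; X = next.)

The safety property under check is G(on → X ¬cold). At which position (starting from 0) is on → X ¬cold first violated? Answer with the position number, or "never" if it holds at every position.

never

on → X ¬cold holds at every position 0..6, and those are all the positions the trace ever visits, so the invariant G(on → X ¬cold) is never violated.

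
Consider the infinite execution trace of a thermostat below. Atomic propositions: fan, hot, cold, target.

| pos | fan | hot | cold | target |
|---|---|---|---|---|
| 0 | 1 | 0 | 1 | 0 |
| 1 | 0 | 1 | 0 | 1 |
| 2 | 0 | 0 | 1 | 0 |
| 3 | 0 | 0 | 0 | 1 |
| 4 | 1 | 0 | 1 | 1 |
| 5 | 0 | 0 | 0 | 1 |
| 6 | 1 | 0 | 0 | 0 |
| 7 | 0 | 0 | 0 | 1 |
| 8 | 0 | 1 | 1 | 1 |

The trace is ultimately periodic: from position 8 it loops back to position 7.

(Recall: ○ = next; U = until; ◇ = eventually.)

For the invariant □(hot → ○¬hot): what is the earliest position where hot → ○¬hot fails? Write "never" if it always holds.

hot → ○¬hot holds at every position 0..8, and those are all the positions the trace ever visits, so the invariant □(hot → ○¬hot) is never violated.

never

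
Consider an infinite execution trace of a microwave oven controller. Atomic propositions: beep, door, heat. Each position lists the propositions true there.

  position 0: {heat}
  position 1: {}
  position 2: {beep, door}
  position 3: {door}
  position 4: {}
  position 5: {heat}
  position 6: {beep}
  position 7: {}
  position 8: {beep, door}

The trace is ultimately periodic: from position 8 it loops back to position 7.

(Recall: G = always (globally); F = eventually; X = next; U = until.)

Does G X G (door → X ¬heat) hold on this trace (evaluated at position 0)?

Holds

X G (door → X ¬heat) holds at every position 0..8, and those are all positions ever visited, so G X G (door → X ¬heat) holds.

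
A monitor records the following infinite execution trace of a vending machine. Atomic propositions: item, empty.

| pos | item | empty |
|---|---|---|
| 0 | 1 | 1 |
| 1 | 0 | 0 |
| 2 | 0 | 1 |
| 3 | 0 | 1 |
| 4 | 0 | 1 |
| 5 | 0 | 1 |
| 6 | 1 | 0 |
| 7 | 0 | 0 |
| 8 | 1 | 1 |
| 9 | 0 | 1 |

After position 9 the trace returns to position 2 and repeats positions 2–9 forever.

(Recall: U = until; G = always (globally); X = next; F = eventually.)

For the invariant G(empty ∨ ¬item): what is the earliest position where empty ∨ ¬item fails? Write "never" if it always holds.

Check empty ∨ ¬item at each position in order: 0 ✓, 1 ✓, 2 ✓, 3 ✓, 4 ✓, 5 ✓.
At position 6 the labels are {item}, so empty ∨ ¬item is false there. This is the first violation.

6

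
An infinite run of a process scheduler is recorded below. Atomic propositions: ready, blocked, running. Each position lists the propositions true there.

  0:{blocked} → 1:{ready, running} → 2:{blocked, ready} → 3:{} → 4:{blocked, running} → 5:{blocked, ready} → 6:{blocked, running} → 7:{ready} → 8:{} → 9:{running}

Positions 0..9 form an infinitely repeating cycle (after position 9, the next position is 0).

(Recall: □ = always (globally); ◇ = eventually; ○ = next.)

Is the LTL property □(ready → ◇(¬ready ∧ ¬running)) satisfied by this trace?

ready → ◇(¬ready ∧ ¬running) holds at every position 0..9, and those are all positions ever visited, so □(ready → ◇(¬ready ∧ ¬running)) holds.
Positions where ready holds: 1, 2, 5, 7.
Check ◇(¬ready ∧ ¬running) at each: 1→ok, 2→ok, 5→ok, 7→ok.

Yes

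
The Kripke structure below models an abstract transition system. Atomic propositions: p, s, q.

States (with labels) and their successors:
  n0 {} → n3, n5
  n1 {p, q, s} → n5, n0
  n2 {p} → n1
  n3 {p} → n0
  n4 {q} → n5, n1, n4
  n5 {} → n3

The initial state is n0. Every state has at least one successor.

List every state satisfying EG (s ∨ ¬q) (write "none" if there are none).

{n0, n1, n2, n3, n5}

States satisfying s ∨ ¬q: {n0, n1, n2, n3, n5}.
States satisfying EG (s ∨ ¬q): {n0, n1, n2, n3, n5}.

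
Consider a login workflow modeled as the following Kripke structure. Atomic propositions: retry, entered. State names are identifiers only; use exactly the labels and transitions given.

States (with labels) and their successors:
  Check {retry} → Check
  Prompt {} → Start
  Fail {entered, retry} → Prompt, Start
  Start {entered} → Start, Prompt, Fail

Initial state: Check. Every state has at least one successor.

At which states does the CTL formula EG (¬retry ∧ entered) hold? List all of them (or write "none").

{Start}

States satisfying ¬retry ∧ entered: {Start}.
States satisfying EG (¬retry ∧ entered): {Start}.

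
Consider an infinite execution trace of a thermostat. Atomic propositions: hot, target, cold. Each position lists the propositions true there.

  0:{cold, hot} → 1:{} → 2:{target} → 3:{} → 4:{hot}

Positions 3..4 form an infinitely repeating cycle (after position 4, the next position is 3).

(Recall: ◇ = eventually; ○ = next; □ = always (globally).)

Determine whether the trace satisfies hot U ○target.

Walking from position 0: ○target first holds at position 1, and hot holds at every earlier position along the way, so hot U ○target holds.

Yes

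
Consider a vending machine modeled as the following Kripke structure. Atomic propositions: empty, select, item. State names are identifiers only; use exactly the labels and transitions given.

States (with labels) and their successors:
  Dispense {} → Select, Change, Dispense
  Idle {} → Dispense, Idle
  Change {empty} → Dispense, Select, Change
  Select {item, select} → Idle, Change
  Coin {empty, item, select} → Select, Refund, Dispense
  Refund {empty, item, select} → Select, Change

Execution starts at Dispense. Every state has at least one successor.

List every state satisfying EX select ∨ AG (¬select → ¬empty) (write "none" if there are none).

{Dispense, Change, Coin, Refund}

States satisfying select: {Select, Coin, Refund}.
States satisfying EX select: {Dispense, Change, Coin, Refund}.
States satisfying ¬select → ¬empty: {Dispense, Idle, Select, Coin, Refund}.
States satisfying AG (¬select → ¬empty): ∅.
States satisfying EX select ∨ AG (¬select → ¬empty): {Dispense, Change, Coin, Refund}.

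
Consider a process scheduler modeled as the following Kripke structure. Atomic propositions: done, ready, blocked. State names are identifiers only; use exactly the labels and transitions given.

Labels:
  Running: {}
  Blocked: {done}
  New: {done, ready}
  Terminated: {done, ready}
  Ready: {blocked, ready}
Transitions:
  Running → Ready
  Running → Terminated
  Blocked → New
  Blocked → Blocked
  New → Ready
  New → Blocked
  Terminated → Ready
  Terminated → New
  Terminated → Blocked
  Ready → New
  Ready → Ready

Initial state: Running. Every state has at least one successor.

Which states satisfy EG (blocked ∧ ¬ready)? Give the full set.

States satisfying blocked ∧ ¬ready: ∅.
States satisfying EG (blocked ∧ ¬ready): ∅.

none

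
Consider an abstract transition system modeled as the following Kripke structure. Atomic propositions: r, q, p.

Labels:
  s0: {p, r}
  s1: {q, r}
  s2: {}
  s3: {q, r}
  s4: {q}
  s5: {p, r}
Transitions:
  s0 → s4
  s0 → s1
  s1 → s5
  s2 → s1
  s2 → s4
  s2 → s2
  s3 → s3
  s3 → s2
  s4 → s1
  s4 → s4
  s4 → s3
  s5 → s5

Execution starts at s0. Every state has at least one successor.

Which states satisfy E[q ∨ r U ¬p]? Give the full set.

{s0, s1, s2, s3, s4}

States satisfying q ∨ r: {s0, s1, s3, s4, s5}.
States satisfying ¬p: {s1, s2, s3, s4}.
States satisfying E[q ∨ r U ¬p]: {s0, s1, s2, s3, s4}.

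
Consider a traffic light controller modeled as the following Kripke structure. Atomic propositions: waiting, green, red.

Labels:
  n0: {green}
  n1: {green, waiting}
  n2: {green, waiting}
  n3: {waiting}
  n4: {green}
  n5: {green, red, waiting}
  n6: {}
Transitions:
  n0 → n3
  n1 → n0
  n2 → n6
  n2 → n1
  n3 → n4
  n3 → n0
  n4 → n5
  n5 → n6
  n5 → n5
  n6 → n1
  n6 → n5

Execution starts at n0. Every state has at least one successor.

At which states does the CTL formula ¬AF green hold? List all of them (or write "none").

States satisfying green: {n0, n1, n2, n4, n5}.
States satisfying AF green: {n0, n1, n2, n3, n4, n5, n6}.
States satisfying ¬AF green: ∅.

none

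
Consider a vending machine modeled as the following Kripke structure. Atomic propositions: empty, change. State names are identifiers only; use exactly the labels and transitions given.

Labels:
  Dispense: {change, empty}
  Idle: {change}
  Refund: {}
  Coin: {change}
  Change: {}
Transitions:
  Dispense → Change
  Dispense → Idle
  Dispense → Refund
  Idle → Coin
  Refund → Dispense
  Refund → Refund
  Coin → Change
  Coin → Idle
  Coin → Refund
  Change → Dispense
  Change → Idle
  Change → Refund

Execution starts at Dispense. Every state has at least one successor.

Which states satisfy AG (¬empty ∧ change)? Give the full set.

none

States satisfying ¬empty ∧ change: {Idle, Coin}.
States satisfying AG (¬empty ∧ change): ∅.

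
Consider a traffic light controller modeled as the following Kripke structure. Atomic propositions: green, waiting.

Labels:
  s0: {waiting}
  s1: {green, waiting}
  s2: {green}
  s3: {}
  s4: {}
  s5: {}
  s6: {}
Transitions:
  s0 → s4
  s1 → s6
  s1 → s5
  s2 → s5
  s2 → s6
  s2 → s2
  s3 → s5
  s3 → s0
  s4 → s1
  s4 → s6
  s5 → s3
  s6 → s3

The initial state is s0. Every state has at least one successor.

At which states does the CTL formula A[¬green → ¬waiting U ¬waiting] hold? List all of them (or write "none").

States satisfying ¬green → ¬waiting: {s1, s2, s3, s4, s5, s6}.
States satisfying ¬waiting: {s2, s3, s4, s5, s6}.
States satisfying A[¬green → ¬waiting U ¬waiting]: {s1, s2, s3, s4, s5, s6}.

{s1, s2, s3, s4, s5, s6}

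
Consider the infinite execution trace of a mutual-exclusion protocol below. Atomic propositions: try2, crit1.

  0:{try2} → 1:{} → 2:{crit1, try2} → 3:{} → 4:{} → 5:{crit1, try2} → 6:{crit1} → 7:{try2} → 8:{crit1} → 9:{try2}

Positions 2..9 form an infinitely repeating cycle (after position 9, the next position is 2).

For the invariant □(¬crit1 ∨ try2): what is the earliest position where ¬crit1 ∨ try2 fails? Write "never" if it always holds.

6

Check ¬crit1 ∨ try2 at each position in order: 0 ✓, 1 ✓, 2 ✓, 3 ✓, 4 ✓, 5 ✓.
At position 6 the labels are {crit1}, so ¬crit1 ∨ try2 is false there. This is the first violation.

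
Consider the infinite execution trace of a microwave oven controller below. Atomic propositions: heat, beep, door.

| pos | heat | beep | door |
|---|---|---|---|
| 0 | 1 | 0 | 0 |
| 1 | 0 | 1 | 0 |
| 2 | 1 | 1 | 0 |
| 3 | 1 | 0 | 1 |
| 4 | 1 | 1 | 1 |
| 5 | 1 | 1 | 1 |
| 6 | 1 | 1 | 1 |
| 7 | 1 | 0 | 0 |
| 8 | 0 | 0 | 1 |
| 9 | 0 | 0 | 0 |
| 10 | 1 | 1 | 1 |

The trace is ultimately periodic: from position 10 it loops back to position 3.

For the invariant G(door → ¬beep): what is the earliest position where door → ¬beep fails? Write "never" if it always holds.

4

Check door → ¬beep at each position in order: 0 ✓, 1 ✓, 2 ✓, 3 ✓.
At position 4 the labels are {beep, door, heat}, so door → ¬beep is false there. This is the first violation.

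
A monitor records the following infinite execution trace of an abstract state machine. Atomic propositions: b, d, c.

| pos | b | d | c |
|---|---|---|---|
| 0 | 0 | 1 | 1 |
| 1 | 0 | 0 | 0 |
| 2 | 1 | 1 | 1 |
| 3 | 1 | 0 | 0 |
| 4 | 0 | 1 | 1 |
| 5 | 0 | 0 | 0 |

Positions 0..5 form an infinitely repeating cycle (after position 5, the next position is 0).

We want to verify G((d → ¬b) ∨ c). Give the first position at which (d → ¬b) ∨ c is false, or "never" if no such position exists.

never

(d → ¬b) ∨ c holds at every position 0..5, and those are all the positions the trace ever visits, so the invariant G((d → ¬b) ∨ c) is never violated.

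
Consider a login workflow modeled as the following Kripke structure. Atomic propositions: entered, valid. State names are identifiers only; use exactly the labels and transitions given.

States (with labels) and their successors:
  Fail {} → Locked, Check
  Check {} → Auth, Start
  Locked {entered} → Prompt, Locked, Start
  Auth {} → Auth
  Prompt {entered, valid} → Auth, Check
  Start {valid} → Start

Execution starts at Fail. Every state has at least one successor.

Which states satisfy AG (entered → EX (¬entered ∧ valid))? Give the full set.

{Check, Auth, Start}

States satisfying entered → EX (¬entered ∧ valid): {Fail, Check, Locked, Auth, Start}.
States satisfying AG (entered → EX (¬entered ∧ valid)): {Check, Auth, Start}.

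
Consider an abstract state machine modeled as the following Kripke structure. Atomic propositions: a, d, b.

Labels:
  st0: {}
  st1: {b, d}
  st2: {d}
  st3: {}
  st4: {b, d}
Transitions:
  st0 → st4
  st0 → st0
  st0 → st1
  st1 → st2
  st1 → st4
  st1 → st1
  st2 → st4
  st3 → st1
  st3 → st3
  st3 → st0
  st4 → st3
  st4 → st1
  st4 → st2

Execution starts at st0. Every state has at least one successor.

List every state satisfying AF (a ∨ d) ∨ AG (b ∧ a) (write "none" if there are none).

{st1, st2, st4}

States satisfying a ∨ d: {st1, st2, st4}.
States satisfying AF (a ∨ d): {st1, st2, st4}.
States satisfying b ∧ a: ∅.
States satisfying AG (b ∧ a): ∅.
States satisfying AF (a ∨ d) ∨ AG (b ∧ a): {st1, st2, st4}.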